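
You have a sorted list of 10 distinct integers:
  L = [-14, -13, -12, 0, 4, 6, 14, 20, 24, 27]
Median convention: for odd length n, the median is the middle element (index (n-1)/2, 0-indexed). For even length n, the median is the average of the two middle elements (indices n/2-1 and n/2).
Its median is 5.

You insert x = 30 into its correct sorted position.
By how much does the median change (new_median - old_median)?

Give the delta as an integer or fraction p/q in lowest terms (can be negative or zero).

Answer: 1

Derivation:
Old median = 5
After inserting x = 30: new sorted = [-14, -13, -12, 0, 4, 6, 14, 20, 24, 27, 30]
New median = 6
Delta = 6 - 5 = 1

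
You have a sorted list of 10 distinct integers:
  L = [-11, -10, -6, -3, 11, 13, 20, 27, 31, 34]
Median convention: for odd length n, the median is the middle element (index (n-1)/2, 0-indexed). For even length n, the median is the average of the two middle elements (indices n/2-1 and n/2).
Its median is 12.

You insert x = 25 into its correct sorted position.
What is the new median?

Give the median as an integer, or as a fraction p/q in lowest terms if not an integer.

Old list (sorted, length 10): [-11, -10, -6, -3, 11, 13, 20, 27, 31, 34]
Old median = 12
Insert x = 25
Old length even (10). Middle pair: indices 4,5 = 11,13.
New length odd (11). New median = single middle element.
x = 25: 7 elements are < x, 3 elements are > x.
New sorted list: [-11, -10, -6, -3, 11, 13, 20, 25, 27, 31, 34]
New median = 13

Answer: 13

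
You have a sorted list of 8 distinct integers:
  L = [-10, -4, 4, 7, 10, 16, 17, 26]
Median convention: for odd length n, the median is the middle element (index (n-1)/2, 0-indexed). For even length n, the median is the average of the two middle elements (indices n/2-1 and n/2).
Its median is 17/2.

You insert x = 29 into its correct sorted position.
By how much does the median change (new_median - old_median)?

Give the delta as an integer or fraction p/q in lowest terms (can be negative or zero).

Old median = 17/2
After inserting x = 29: new sorted = [-10, -4, 4, 7, 10, 16, 17, 26, 29]
New median = 10
Delta = 10 - 17/2 = 3/2

Answer: 3/2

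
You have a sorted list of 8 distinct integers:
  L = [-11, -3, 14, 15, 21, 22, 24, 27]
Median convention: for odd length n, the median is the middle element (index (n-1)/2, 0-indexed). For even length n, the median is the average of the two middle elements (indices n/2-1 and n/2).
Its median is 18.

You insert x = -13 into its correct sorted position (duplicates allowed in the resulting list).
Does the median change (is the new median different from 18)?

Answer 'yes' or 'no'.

Old median = 18
Insert x = -13
New median = 15
Changed? yes

Answer: yes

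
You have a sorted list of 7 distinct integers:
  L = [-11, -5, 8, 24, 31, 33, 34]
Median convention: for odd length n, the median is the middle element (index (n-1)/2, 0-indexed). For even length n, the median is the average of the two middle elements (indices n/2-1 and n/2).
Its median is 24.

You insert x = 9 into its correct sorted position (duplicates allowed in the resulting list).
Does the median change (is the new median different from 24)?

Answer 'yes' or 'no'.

Answer: yes

Derivation:
Old median = 24
Insert x = 9
New median = 33/2
Changed? yes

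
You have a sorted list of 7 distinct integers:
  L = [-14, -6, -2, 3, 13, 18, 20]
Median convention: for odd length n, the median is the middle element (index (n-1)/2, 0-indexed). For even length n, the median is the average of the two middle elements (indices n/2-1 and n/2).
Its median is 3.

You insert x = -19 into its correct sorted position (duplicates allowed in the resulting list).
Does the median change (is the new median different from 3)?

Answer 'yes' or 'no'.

Old median = 3
Insert x = -19
New median = 1/2
Changed? yes

Answer: yes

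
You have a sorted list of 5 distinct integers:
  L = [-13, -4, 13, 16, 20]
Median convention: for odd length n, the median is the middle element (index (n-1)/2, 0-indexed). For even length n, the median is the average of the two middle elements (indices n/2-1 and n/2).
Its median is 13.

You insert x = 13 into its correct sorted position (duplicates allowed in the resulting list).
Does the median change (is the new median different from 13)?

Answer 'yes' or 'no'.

Answer: no

Derivation:
Old median = 13
Insert x = 13
New median = 13
Changed? no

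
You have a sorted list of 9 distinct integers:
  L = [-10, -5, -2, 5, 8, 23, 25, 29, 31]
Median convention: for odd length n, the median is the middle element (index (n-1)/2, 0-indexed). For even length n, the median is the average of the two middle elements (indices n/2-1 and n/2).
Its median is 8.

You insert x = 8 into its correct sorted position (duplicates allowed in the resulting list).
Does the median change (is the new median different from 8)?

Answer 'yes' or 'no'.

Answer: no

Derivation:
Old median = 8
Insert x = 8
New median = 8
Changed? no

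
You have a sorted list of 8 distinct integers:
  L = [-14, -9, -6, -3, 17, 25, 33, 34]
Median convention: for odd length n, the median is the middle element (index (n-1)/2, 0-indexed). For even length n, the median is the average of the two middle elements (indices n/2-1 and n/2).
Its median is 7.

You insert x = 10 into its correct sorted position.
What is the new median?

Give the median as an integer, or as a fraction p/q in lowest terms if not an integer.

Answer: 10

Derivation:
Old list (sorted, length 8): [-14, -9, -6, -3, 17, 25, 33, 34]
Old median = 7
Insert x = 10
Old length even (8). Middle pair: indices 3,4 = -3,17.
New length odd (9). New median = single middle element.
x = 10: 4 elements are < x, 4 elements are > x.
New sorted list: [-14, -9, -6, -3, 10, 17, 25, 33, 34]
New median = 10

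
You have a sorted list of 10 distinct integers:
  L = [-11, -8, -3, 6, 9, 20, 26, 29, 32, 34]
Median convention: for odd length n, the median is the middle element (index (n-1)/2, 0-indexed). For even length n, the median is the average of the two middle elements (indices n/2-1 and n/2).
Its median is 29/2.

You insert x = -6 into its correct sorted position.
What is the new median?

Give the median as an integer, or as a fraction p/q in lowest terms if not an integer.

Old list (sorted, length 10): [-11, -8, -3, 6, 9, 20, 26, 29, 32, 34]
Old median = 29/2
Insert x = -6
Old length even (10). Middle pair: indices 4,5 = 9,20.
New length odd (11). New median = single middle element.
x = -6: 2 elements are < x, 8 elements are > x.
New sorted list: [-11, -8, -6, -3, 6, 9, 20, 26, 29, 32, 34]
New median = 9

Answer: 9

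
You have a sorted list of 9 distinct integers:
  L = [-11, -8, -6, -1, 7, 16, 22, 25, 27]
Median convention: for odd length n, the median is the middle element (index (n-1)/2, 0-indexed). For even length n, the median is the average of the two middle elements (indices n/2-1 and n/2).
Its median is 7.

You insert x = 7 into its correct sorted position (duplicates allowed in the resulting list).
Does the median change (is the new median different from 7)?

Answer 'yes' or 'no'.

Old median = 7
Insert x = 7
New median = 7
Changed? no

Answer: no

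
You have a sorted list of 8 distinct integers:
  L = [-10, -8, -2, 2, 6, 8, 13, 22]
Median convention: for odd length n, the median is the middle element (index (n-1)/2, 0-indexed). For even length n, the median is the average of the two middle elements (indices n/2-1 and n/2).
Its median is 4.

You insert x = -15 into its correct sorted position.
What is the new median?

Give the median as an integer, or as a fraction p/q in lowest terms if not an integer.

Answer: 2

Derivation:
Old list (sorted, length 8): [-10, -8, -2, 2, 6, 8, 13, 22]
Old median = 4
Insert x = -15
Old length even (8). Middle pair: indices 3,4 = 2,6.
New length odd (9). New median = single middle element.
x = -15: 0 elements are < x, 8 elements are > x.
New sorted list: [-15, -10, -8, -2, 2, 6, 8, 13, 22]
New median = 2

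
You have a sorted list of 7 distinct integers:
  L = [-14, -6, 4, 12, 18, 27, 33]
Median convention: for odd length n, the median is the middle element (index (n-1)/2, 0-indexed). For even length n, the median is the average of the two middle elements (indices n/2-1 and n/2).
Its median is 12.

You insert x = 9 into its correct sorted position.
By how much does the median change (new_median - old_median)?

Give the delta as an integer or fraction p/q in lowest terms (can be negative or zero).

Answer: -3/2

Derivation:
Old median = 12
After inserting x = 9: new sorted = [-14, -6, 4, 9, 12, 18, 27, 33]
New median = 21/2
Delta = 21/2 - 12 = -3/2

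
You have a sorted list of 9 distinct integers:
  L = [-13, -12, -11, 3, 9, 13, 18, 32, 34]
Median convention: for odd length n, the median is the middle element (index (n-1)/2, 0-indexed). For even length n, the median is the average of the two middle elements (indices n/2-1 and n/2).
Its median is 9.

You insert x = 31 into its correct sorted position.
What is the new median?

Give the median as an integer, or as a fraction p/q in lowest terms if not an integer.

Old list (sorted, length 9): [-13, -12, -11, 3, 9, 13, 18, 32, 34]
Old median = 9
Insert x = 31
Old length odd (9). Middle was index 4 = 9.
New length even (10). New median = avg of two middle elements.
x = 31: 7 elements are < x, 2 elements are > x.
New sorted list: [-13, -12, -11, 3, 9, 13, 18, 31, 32, 34]
New median = 11

Answer: 11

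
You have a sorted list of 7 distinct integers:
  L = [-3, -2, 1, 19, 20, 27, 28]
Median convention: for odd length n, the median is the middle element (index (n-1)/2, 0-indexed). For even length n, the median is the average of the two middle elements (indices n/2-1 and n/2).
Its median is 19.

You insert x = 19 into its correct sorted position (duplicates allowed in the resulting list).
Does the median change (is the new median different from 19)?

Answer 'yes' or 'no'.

Answer: no

Derivation:
Old median = 19
Insert x = 19
New median = 19
Changed? no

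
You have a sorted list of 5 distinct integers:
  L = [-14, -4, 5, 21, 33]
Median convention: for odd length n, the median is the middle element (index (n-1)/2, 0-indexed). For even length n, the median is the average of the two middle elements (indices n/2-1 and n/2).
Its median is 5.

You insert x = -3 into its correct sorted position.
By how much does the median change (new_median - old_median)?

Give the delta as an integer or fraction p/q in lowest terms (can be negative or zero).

Answer: -4

Derivation:
Old median = 5
After inserting x = -3: new sorted = [-14, -4, -3, 5, 21, 33]
New median = 1
Delta = 1 - 5 = -4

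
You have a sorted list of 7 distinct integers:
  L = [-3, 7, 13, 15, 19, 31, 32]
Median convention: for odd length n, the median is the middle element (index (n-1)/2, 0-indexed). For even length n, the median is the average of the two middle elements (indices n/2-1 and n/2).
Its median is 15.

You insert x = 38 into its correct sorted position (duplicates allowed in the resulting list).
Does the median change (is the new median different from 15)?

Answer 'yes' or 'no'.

Old median = 15
Insert x = 38
New median = 17
Changed? yes

Answer: yes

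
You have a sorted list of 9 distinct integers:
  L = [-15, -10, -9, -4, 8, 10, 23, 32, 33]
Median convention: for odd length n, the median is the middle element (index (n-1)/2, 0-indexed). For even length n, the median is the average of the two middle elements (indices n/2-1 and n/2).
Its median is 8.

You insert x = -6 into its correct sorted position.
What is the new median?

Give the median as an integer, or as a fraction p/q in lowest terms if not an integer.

Old list (sorted, length 9): [-15, -10, -9, -4, 8, 10, 23, 32, 33]
Old median = 8
Insert x = -6
Old length odd (9). Middle was index 4 = 8.
New length even (10). New median = avg of two middle elements.
x = -6: 3 elements are < x, 6 elements are > x.
New sorted list: [-15, -10, -9, -6, -4, 8, 10, 23, 32, 33]
New median = 2

Answer: 2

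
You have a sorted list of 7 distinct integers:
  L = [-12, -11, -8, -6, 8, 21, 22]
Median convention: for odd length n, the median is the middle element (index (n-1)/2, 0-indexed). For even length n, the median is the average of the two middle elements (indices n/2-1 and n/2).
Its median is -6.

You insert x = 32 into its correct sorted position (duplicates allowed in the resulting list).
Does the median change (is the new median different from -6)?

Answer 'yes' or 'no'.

Old median = -6
Insert x = 32
New median = 1
Changed? yes

Answer: yes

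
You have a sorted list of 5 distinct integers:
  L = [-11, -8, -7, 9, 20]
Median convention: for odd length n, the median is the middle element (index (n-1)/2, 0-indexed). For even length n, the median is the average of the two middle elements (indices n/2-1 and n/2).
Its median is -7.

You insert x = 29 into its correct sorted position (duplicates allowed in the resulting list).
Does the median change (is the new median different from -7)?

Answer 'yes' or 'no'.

Old median = -7
Insert x = 29
New median = 1
Changed? yes

Answer: yes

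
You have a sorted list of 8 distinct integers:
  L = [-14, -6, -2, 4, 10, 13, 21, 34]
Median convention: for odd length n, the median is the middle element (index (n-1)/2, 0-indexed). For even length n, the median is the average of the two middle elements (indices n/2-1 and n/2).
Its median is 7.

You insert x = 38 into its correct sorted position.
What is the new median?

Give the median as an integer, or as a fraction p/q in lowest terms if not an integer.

Old list (sorted, length 8): [-14, -6, -2, 4, 10, 13, 21, 34]
Old median = 7
Insert x = 38
Old length even (8). Middle pair: indices 3,4 = 4,10.
New length odd (9). New median = single middle element.
x = 38: 8 elements are < x, 0 elements are > x.
New sorted list: [-14, -6, -2, 4, 10, 13, 21, 34, 38]
New median = 10

Answer: 10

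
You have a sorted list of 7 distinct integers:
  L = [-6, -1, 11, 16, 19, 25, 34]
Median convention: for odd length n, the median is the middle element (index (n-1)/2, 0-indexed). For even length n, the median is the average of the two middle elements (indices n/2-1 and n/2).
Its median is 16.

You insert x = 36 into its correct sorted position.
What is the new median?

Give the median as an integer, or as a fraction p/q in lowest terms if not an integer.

Old list (sorted, length 7): [-6, -1, 11, 16, 19, 25, 34]
Old median = 16
Insert x = 36
Old length odd (7). Middle was index 3 = 16.
New length even (8). New median = avg of two middle elements.
x = 36: 7 elements are < x, 0 elements are > x.
New sorted list: [-6, -1, 11, 16, 19, 25, 34, 36]
New median = 35/2

Answer: 35/2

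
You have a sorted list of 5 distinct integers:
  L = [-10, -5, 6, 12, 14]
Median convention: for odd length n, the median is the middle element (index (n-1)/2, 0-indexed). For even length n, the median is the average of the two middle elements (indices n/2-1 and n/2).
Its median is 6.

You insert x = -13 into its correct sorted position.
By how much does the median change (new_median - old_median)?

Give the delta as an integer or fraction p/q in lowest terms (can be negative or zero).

Answer: -11/2

Derivation:
Old median = 6
After inserting x = -13: new sorted = [-13, -10, -5, 6, 12, 14]
New median = 1/2
Delta = 1/2 - 6 = -11/2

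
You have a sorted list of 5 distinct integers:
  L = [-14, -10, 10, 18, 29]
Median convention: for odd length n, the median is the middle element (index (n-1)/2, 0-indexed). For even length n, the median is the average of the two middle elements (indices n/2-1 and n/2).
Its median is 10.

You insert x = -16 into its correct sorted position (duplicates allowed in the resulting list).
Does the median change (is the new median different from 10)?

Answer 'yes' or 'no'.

Old median = 10
Insert x = -16
New median = 0
Changed? yes

Answer: yes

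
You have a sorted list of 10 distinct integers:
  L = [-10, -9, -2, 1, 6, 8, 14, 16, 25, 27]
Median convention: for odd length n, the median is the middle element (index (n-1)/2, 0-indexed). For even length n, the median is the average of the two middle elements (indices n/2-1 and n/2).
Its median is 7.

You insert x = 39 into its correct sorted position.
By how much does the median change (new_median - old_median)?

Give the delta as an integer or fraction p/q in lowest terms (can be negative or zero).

Answer: 1

Derivation:
Old median = 7
After inserting x = 39: new sorted = [-10, -9, -2, 1, 6, 8, 14, 16, 25, 27, 39]
New median = 8
Delta = 8 - 7 = 1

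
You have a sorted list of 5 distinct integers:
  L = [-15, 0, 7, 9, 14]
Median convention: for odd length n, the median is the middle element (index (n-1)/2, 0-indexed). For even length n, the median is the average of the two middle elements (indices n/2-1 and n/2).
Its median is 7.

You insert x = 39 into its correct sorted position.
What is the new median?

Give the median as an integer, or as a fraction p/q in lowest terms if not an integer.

Old list (sorted, length 5): [-15, 0, 7, 9, 14]
Old median = 7
Insert x = 39
Old length odd (5). Middle was index 2 = 7.
New length even (6). New median = avg of two middle elements.
x = 39: 5 elements are < x, 0 elements are > x.
New sorted list: [-15, 0, 7, 9, 14, 39]
New median = 8

Answer: 8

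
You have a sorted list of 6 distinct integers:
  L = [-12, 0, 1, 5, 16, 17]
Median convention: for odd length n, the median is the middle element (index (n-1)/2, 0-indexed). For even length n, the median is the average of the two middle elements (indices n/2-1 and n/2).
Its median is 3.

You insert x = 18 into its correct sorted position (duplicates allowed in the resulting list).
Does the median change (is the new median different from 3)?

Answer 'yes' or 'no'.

Answer: yes

Derivation:
Old median = 3
Insert x = 18
New median = 5
Changed? yes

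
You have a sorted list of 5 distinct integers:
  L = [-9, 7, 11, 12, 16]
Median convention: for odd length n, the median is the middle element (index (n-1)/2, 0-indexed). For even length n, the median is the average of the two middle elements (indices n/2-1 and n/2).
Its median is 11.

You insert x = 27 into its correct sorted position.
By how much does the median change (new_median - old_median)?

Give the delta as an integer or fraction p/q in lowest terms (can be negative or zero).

Answer: 1/2

Derivation:
Old median = 11
After inserting x = 27: new sorted = [-9, 7, 11, 12, 16, 27]
New median = 23/2
Delta = 23/2 - 11 = 1/2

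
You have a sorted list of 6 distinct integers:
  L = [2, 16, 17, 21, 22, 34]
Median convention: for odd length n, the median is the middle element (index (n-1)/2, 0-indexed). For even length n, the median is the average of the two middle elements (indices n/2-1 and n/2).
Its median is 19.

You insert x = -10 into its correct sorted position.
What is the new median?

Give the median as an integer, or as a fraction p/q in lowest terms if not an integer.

Answer: 17

Derivation:
Old list (sorted, length 6): [2, 16, 17, 21, 22, 34]
Old median = 19
Insert x = -10
Old length even (6). Middle pair: indices 2,3 = 17,21.
New length odd (7). New median = single middle element.
x = -10: 0 elements are < x, 6 elements are > x.
New sorted list: [-10, 2, 16, 17, 21, 22, 34]
New median = 17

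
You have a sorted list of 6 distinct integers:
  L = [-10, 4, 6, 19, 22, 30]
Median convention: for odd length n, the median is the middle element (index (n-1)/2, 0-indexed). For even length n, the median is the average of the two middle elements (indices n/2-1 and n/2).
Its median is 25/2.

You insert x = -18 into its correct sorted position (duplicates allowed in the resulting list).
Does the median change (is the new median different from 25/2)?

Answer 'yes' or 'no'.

Old median = 25/2
Insert x = -18
New median = 6
Changed? yes

Answer: yes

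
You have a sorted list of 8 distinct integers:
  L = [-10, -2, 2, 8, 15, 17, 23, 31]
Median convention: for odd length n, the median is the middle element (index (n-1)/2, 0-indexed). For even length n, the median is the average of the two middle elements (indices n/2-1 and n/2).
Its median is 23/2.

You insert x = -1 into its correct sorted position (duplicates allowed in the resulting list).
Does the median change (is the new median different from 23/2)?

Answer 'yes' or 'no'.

Old median = 23/2
Insert x = -1
New median = 8
Changed? yes

Answer: yes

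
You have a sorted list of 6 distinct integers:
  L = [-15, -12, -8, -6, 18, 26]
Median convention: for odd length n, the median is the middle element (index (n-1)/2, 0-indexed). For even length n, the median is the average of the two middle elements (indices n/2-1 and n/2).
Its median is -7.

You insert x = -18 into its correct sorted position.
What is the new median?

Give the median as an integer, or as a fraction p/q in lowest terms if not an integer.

Answer: -8

Derivation:
Old list (sorted, length 6): [-15, -12, -8, -6, 18, 26]
Old median = -7
Insert x = -18
Old length even (6). Middle pair: indices 2,3 = -8,-6.
New length odd (7). New median = single middle element.
x = -18: 0 elements are < x, 6 elements are > x.
New sorted list: [-18, -15, -12, -8, -6, 18, 26]
New median = -8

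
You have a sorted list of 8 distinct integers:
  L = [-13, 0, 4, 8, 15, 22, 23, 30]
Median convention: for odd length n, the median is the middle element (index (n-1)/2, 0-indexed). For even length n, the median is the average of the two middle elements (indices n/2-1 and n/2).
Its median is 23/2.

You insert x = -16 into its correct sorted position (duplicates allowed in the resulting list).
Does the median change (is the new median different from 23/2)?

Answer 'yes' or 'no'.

Old median = 23/2
Insert x = -16
New median = 8
Changed? yes

Answer: yes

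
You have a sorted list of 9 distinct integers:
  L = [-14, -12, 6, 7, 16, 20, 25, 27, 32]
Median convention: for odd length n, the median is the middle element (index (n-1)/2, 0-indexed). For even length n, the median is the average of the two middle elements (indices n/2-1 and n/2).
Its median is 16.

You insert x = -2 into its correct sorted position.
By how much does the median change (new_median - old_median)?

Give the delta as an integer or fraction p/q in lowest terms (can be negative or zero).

Answer: -9/2

Derivation:
Old median = 16
After inserting x = -2: new sorted = [-14, -12, -2, 6, 7, 16, 20, 25, 27, 32]
New median = 23/2
Delta = 23/2 - 16 = -9/2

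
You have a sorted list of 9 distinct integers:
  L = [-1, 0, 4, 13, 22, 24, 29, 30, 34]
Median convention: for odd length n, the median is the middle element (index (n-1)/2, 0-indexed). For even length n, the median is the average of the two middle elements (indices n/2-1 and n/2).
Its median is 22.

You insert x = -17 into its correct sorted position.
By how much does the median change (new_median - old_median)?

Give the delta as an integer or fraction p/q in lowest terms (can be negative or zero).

Answer: -9/2

Derivation:
Old median = 22
After inserting x = -17: new sorted = [-17, -1, 0, 4, 13, 22, 24, 29, 30, 34]
New median = 35/2
Delta = 35/2 - 22 = -9/2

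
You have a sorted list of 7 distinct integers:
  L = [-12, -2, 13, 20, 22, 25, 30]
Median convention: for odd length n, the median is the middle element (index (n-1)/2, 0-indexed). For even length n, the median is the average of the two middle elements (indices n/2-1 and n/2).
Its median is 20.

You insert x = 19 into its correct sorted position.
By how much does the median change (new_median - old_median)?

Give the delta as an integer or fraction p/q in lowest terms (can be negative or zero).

Answer: -1/2

Derivation:
Old median = 20
After inserting x = 19: new sorted = [-12, -2, 13, 19, 20, 22, 25, 30]
New median = 39/2
Delta = 39/2 - 20 = -1/2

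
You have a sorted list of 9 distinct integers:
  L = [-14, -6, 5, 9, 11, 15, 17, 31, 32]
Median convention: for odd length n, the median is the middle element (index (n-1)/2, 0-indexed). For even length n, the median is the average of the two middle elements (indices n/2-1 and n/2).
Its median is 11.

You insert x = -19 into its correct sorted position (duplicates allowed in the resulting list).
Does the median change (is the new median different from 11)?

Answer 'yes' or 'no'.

Answer: yes

Derivation:
Old median = 11
Insert x = -19
New median = 10
Changed? yes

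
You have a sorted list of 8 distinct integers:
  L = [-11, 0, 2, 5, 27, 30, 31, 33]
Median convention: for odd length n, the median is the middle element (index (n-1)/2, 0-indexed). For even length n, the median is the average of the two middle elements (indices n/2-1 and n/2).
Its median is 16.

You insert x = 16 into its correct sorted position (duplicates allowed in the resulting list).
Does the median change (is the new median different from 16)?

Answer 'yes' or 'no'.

Answer: no

Derivation:
Old median = 16
Insert x = 16
New median = 16
Changed? no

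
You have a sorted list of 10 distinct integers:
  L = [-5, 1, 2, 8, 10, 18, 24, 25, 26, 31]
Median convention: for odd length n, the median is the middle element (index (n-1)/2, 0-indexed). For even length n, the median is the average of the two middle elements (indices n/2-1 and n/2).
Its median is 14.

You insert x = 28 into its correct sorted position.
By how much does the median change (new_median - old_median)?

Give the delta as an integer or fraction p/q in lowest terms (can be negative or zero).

Old median = 14
After inserting x = 28: new sorted = [-5, 1, 2, 8, 10, 18, 24, 25, 26, 28, 31]
New median = 18
Delta = 18 - 14 = 4

Answer: 4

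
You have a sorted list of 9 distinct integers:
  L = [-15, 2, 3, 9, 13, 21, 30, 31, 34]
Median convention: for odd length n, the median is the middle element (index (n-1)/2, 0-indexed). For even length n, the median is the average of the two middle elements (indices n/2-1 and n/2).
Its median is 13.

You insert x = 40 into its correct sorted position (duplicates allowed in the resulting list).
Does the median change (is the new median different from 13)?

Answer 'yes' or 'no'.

Old median = 13
Insert x = 40
New median = 17
Changed? yes

Answer: yes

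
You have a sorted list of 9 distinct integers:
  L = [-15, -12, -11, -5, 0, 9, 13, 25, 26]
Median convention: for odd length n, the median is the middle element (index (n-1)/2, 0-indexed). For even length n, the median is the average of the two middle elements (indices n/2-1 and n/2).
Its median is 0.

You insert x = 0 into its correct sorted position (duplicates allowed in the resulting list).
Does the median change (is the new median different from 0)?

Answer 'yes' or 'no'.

Answer: no

Derivation:
Old median = 0
Insert x = 0
New median = 0
Changed? no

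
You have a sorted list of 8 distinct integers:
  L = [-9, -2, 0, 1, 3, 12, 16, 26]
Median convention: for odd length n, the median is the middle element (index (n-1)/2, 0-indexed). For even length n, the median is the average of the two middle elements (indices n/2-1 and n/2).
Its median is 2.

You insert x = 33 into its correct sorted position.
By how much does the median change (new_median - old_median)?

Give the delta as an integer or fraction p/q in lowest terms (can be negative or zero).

Answer: 1

Derivation:
Old median = 2
After inserting x = 33: new sorted = [-9, -2, 0, 1, 3, 12, 16, 26, 33]
New median = 3
Delta = 3 - 2 = 1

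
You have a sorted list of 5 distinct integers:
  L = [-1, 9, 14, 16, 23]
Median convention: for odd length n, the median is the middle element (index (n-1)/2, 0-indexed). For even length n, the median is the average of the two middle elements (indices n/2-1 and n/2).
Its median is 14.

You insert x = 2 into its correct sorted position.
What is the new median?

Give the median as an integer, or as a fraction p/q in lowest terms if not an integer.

Answer: 23/2

Derivation:
Old list (sorted, length 5): [-1, 9, 14, 16, 23]
Old median = 14
Insert x = 2
Old length odd (5). Middle was index 2 = 14.
New length even (6). New median = avg of two middle elements.
x = 2: 1 elements are < x, 4 elements are > x.
New sorted list: [-1, 2, 9, 14, 16, 23]
New median = 23/2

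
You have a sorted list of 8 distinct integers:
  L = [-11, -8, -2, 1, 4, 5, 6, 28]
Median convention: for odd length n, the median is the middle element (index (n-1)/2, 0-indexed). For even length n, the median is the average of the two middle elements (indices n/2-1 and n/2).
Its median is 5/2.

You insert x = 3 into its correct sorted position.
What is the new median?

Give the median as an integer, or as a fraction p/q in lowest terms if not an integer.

Answer: 3

Derivation:
Old list (sorted, length 8): [-11, -8, -2, 1, 4, 5, 6, 28]
Old median = 5/2
Insert x = 3
Old length even (8). Middle pair: indices 3,4 = 1,4.
New length odd (9). New median = single middle element.
x = 3: 4 elements are < x, 4 elements are > x.
New sorted list: [-11, -8, -2, 1, 3, 4, 5, 6, 28]
New median = 3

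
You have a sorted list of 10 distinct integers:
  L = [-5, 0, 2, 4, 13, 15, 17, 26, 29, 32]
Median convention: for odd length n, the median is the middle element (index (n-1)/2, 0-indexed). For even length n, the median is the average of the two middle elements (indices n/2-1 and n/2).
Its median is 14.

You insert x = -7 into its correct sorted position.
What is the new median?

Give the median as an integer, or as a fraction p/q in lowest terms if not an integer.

Answer: 13

Derivation:
Old list (sorted, length 10): [-5, 0, 2, 4, 13, 15, 17, 26, 29, 32]
Old median = 14
Insert x = -7
Old length even (10). Middle pair: indices 4,5 = 13,15.
New length odd (11). New median = single middle element.
x = -7: 0 elements are < x, 10 elements are > x.
New sorted list: [-7, -5, 0, 2, 4, 13, 15, 17, 26, 29, 32]
New median = 13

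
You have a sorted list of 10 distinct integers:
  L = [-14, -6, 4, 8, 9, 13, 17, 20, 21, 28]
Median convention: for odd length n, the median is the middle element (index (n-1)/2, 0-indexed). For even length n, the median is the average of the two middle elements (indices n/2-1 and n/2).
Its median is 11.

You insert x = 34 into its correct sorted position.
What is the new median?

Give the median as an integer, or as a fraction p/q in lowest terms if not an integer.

Answer: 13

Derivation:
Old list (sorted, length 10): [-14, -6, 4, 8, 9, 13, 17, 20, 21, 28]
Old median = 11
Insert x = 34
Old length even (10). Middle pair: indices 4,5 = 9,13.
New length odd (11). New median = single middle element.
x = 34: 10 elements are < x, 0 elements are > x.
New sorted list: [-14, -6, 4, 8, 9, 13, 17, 20, 21, 28, 34]
New median = 13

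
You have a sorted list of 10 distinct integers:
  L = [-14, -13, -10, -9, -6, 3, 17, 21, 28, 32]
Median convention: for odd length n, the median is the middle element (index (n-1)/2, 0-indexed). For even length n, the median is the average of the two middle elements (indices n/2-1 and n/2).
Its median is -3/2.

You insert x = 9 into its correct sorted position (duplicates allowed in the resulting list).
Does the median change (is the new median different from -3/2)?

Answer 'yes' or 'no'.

Answer: yes

Derivation:
Old median = -3/2
Insert x = 9
New median = 3
Changed? yes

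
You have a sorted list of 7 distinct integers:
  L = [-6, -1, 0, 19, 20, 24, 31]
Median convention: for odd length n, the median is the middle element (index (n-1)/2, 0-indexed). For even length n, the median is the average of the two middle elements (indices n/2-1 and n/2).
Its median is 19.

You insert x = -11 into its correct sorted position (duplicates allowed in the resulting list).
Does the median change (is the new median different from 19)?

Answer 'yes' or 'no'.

Answer: yes

Derivation:
Old median = 19
Insert x = -11
New median = 19/2
Changed? yes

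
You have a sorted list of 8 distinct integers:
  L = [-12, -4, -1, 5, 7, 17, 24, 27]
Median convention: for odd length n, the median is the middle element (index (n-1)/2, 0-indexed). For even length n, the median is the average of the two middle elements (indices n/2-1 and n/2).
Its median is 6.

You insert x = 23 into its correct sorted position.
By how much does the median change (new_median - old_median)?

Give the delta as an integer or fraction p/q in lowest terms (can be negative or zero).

Old median = 6
After inserting x = 23: new sorted = [-12, -4, -1, 5, 7, 17, 23, 24, 27]
New median = 7
Delta = 7 - 6 = 1

Answer: 1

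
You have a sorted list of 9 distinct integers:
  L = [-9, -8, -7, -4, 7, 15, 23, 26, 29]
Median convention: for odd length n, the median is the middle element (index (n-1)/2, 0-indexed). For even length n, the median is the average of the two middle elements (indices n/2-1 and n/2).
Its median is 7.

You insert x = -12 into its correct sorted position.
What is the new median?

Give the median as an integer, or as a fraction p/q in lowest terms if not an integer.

Answer: 3/2

Derivation:
Old list (sorted, length 9): [-9, -8, -7, -4, 7, 15, 23, 26, 29]
Old median = 7
Insert x = -12
Old length odd (9). Middle was index 4 = 7.
New length even (10). New median = avg of two middle elements.
x = -12: 0 elements are < x, 9 elements are > x.
New sorted list: [-12, -9, -8, -7, -4, 7, 15, 23, 26, 29]
New median = 3/2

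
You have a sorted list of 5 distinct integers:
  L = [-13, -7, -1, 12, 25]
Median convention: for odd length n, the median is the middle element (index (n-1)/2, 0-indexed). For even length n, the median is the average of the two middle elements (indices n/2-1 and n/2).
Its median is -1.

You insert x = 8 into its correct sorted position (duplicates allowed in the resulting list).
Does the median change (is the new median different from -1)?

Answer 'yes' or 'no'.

Old median = -1
Insert x = 8
New median = 7/2
Changed? yes

Answer: yes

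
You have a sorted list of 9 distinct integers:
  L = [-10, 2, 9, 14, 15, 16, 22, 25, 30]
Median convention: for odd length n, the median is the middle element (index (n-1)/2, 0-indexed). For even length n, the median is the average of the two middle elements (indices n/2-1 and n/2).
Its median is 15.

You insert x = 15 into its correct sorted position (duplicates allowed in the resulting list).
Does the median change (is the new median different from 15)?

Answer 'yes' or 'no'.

Answer: no

Derivation:
Old median = 15
Insert x = 15
New median = 15
Changed? no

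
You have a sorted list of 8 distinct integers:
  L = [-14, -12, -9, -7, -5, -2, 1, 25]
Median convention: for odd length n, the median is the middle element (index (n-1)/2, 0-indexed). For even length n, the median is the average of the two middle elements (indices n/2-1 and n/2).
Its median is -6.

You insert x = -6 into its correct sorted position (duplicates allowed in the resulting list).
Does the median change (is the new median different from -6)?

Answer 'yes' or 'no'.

Answer: no

Derivation:
Old median = -6
Insert x = -6
New median = -6
Changed? no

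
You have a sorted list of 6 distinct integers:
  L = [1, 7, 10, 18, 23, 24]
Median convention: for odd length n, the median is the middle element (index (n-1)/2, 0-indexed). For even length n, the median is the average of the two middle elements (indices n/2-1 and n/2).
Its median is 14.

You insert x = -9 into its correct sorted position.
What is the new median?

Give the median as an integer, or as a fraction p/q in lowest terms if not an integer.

Answer: 10

Derivation:
Old list (sorted, length 6): [1, 7, 10, 18, 23, 24]
Old median = 14
Insert x = -9
Old length even (6). Middle pair: indices 2,3 = 10,18.
New length odd (7). New median = single middle element.
x = -9: 0 elements are < x, 6 elements are > x.
New sorted list: [-9, 1, 7, 10, 18, 23, 24]
New median = 10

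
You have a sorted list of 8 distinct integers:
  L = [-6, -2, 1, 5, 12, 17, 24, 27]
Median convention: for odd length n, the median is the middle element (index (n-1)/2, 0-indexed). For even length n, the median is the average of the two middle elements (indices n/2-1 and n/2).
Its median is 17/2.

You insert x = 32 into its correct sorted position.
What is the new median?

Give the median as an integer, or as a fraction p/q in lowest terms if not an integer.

Answer: 12

Derivation:
Old list (sorted, length 8): [-6, -2, 1, 5, 12, 17, 24, 27]
Old median = 17/2
Insert x = 32
Old length even (8). Middle pair: indices 3,4 = 5,12.
New length odd (9). New median = single middle element.
x = 32: 8 elements are < x, 0 elements are > x.
New sorted list: [-6, -2, 1, 5, 12, 17, 24, 27, 32]
New median = 12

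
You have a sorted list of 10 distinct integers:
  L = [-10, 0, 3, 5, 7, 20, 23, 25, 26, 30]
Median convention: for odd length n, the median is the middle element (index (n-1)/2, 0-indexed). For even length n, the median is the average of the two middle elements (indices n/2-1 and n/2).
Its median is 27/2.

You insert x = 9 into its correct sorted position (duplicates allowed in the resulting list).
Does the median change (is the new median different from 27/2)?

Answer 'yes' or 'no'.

Old median = 27/2
Insert x = 9
New median = 9
Changed? yes

Answer: yes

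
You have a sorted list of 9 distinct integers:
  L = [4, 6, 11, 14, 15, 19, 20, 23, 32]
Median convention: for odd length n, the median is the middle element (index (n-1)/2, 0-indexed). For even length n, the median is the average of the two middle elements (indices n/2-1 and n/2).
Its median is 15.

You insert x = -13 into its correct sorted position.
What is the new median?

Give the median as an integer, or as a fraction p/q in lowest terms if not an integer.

Answer: 29/2

Derivation:
Old list (sorted, length 9): [4, 6, 11, 14, 15, 19, 20, 23, 32]
Old median = 15
Insert x = -13
Old length odd (9). Middle was index 4 = 15.
New length even (10). New median = avg of two middle elements.
x = -13: 0 elements are < x, 9 elements are > x.
New sorted list: [-13, 4, 6, 11, 14, 15, 19, 20, 23, 32]
New median = 29/2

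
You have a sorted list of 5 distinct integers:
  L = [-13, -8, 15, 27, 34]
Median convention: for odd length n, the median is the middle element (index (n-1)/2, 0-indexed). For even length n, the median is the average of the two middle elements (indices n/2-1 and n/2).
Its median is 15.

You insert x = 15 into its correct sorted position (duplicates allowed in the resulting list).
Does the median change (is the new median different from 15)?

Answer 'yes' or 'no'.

Old median = 15
Insert x = 15
New median = 15
Changed? no

Answer: no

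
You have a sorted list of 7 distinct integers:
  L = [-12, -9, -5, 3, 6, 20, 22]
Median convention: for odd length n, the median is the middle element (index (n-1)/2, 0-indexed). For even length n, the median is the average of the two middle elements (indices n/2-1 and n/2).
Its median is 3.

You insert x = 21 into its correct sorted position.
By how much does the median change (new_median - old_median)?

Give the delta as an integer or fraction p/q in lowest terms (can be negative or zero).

Answer: 3/2

Derivation:
Old median = 3
After inserting x = 21: new sorted = [-12, -9, -5, 3, 6, 20, 21, 22]
New median = 9/2
Delta = 9/2 - 3 = 3/2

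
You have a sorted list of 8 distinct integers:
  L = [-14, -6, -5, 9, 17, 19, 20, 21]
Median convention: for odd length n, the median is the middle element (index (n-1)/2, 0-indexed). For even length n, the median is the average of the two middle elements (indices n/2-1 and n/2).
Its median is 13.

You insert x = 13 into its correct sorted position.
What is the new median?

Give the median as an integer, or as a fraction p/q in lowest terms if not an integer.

Answer: 13

Derivation:
Old list (sorted, length 8): [-14, -6, -5, 9, 17, 19, 20, 21]
Old median = 13
Insert x = 13
Old length even (8). Middle pair: indices 3,4 = 9,17.
New length odd (9). New median = single middle element.
x = 13: 4 elements are < x, 4 elements are > x.
New sorted list: [-14, -6, -5, 9, 13, 17, 19, 20, 21]
New median = 13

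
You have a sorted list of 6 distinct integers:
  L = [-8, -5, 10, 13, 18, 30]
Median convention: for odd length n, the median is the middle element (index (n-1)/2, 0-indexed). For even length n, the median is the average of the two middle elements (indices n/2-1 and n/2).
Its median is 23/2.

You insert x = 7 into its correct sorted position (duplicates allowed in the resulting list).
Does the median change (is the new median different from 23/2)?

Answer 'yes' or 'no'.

Old median = 23/2
Insert x = 7
New median = 10
Changed? yes

Answer: yes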